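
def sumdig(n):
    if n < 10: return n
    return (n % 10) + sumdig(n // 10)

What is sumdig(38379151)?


sumdig(38379151) = 1 + sumdig(3837915)
sumdig(3837915) = 5 + sumdig(383791)
sumdig(383791) = 1 + sumdig(38379)
sumdig(38379) = 9 + sumdig(3837)
sumdig(3837) = 7 + sumdig(383)
sumdig(383) = 3 + sumdig(38)
sumdig(38) = 8 + sumdig(3)
sumdig(3) = 3  (base case)
Total: 1 + 5 + 1 + 9 + 7 + 3 + 8 + 3 = 37

37


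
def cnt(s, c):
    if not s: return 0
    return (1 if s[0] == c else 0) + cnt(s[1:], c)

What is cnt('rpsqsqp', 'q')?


s[0]='r' != 'q' -> 0
s[0]='p' != 'q' -> 0
s[0]='s' != 'q' -> 0
s[0]='q' == 'q' -> 1
s[0]='s' != 'q' -> 0
s[0]='q' == 'q' -> 1
s[0]='p' != 'q' -> 0
Sum: 0 + 0 + 0 + 1 + 0 + 1 + 0 = 2

2


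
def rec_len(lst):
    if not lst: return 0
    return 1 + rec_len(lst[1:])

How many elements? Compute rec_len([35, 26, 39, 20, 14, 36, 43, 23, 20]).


rec_len([35, 26, 39, 20, 14, 36, 43, 23, 20]) = 1 + rec_len([26, 39, 20, 14, 36, 43, 23, 20])
rec_len([26, 39, 20, 14, 36, 43, 23, 20]) = 1 + rec_len([39, 20, 14, 36, 43, 23, 20])
rec_len([39, 20, 14, 36, 43, 23, 20]) = 1 + rec_len([20, 14, 36, 43, 23, 20])
rec_len([20, 14, 36, 43, 23, 20]) = 1 + rec_len([14, 36, 43, 23, 20])
rec_len([14, 36, 43, 23, 20]) = 1 + rec_len([36, 43, 23, 20])
rec_len([36, 43, 23, 20]) = 1 + rec_len([43, 23, 20])
rec_len([43, 23, 20]) = 1 + rec_len([23, 20])
rec_len([23, 20]) = 1 + rec_len([20])
rec_len([20]) = 1 + rec_len([])
rec_len([]) = 0  (base case)
Unwinding: 1 + 1 + 1 + 1 + 1 + 1 + 1 + 1 + 1 + 0 = 9

9


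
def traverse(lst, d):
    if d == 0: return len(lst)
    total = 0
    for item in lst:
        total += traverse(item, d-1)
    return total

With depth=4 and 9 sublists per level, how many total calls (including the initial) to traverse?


At depth 0 (root): 1 call
At depth 1: each of 1 parents calls traverse on 9 children = 9 calls
At depth 2: each of 9 parents calls traverse on 9 children = 81 calls
At depth 3: each of 81 parents calls traverse on 9 children = 729 calls
At depth 4: each of 729 parents calls traverse on 9 children = 6561 calls
Total: 1 + 9 + 81 + 729 + 6561 = 7381

7381


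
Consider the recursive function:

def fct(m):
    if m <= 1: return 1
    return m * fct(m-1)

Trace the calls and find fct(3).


fct(3)
= 3 * fct(2)
= 3 * 2 * fct(1)
= 3 * 2 * 1
= 6

6


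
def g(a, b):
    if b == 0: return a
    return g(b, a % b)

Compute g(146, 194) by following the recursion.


g(146, 194) = g(194, 146)
g(194, 146) = g(146, 48)
g(146, 48) = g(48, 2)
g(48, 2) = g(2, 0)
g(2, 0) = 2  (base case)

2


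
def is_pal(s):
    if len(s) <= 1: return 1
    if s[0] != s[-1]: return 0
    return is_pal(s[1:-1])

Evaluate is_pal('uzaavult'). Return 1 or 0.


is_pal('uzaavult'): s[0]='u' != s[-1]='t' -> return 0
Result: 0 (not a palindrome)

0


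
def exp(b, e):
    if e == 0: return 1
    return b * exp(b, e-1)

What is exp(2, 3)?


exp(2, 3)
= 2 * exp(2, 2)
= 2 * 2 * exp(2, 1)
= 2 * 2 * 2 * exp(2, 0)
= 2 * 2 * 2 * 1
= 8

8


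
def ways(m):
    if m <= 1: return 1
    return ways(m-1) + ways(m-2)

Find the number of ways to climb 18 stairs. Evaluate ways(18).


Building up from base cases:
ways(0) = 1
ways(1) = 1
ways(2) = ways(1) + ways(0) = 1 + 1 = 2
ways(3) = ways(2) + ways(1) = 2 + 1 = 3
ways(4) = ways(3) + ways(2) = 3 + 2 = 5
ways(5) = ways(4) + ways(3) = 5 + 3 = 8
ways(6) = ways(5) + ways(4) = 8 + 5 = 13
ways(7) = ways(6) + ways(5) = 13 + 8 = 21
ways(8) = ways(7) + ways(6) = 21 + 13 = 34
ways(9) = ways(8) + ways(7) = 34 + 21 = 55
ways(10) = ways(9) + ways(8) = 55 + 34 = 89
ways(11) = ways(10) + ways(9) = 89 + 55 = 144
ways(12) = ways(11) + ways(10) = 144 + 89 = 233
ways(13) = ways(12) + ways(11) = 233 + 144 = 377
ways(14) = ways(13) + ways(12) = 377 + 233 = 610
ways(15) = ways(14) + ways(13) = 610 + 377 = 987
ways(16) = ways(15) + ways(14) = 987 + 610 = 1597
ways(17) = ways(16) + ways(15) = 1597 + 987 = 2584
ways(18) = ways(17) + ways(16) = 2584 + 1597 = 4181

4181


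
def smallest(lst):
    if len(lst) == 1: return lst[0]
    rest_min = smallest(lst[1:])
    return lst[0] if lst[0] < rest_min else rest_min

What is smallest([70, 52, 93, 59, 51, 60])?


smallest([70, 52, 93, 59, 51, 60]): compare 70 with smallest([52, 93, 59, 51, 60])
smallest([52, 93, 59, 51, 60]): compare 52 with smallest([93, 59, 51, 60])
smallest([93, 59, 51, 60]): compare 93 with smallest([59, 51, 60])
smallest([59, 51, 60]): compare 59 with smallest([51, 60])
smallest([51, 60]): compare 51 with smallest([60])
smallest([60]) = 60  (base case)
Compare 51 with 60 -> 51
Compare 59 with 51 -> 51
Compare 93 with 51 -> 51
Compare 52 with 51 -> 51
Compare 70 with 51 -> 51

51


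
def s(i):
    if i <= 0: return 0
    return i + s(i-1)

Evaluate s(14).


s(14)
= 14 + 13 + 12 + 11 + 10 + 9 + 8 + 7 + 6 + 5 + 4 + 3 + 2 + 1 + s(0)
= 14 + 13 + 12 + 11 + 10 + 9 + 8 + 7 + 6 + 5 + 4 + 3 + 2 + 1 + 0
= 105

105


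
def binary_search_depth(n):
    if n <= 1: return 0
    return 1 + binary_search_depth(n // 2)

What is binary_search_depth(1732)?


1732 / 2 = 866
866 / 2 = 433
433 / 2 = 216
216 / 2 = 108
108 / 2 = 54
54 / 2 = 27
27 / 2 = 13
13 / 2 = 6
6 / 2 = 3
3 / 2 = 1
Reached 1 after 10 halvings

10


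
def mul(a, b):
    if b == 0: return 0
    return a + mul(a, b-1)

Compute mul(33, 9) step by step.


mul(33, 9) = 33 + mul(33, 8)
mul(33, 8) = 33 + mul(33, 7)
mul(33, 7) = 33 + mul(33, 6)
mul(33, 6) = 33 + mul(33, 5)
mul(33, 5) = 33 + mul(33, 4)
mul(33, 4) = 33 + mul(33, 3)
mul(33, 3) = 33 + mul(33, 2)
mul(33, 2) = 33 + mul(33, 1)
mul(33, 1) = 33 + mul(33, 0)
mul(33, 0) = 0  (base case)
Total: 33 + 33 + 33 + 33 + 33 + 33 + 33 + 33 + 33 + 0 = 297

297


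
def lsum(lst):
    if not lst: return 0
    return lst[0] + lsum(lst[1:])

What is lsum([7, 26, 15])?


lsum([7, 26, 15]) = 7 + lsum([26, 15])
lsum([26, 15]) = 26 + lsum([15])
lsum([15]) = 15 + lsum([])
lsum([]) = 0  (base case)
Total: 7 + 26 + 15 + 0 = 48

48


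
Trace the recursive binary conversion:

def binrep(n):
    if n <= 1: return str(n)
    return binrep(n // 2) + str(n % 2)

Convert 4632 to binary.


binrep(4632) = binrep(2316) + '0'
binrep(2316) = binrep(1158) + '0'
binrep(1158) = binrep(579) + '0'
binrep(579) = binrep(289) + '1'
binrep(289) = binrep(144) + '1'
binrep(144) = binrep(72) + '0'
binrep(72) = binrep(36) + '0'
binrep(36) = binrep(18) + '0'
binrep(18) = binrep(9) + '0'
binrep(9) = binrep(4) + '1'
binrep(4) = binrep(2) + '0'
binrep(2) = binrep(1) + '0'
binrep(1) = '1'  (base case)
Concatenating: '1' + '0' + '0' + '1' + '0' + '0' + '0' + '0' + '1' + '1' + '0' + '0' + '0' = '1001000011000'

1001000011000


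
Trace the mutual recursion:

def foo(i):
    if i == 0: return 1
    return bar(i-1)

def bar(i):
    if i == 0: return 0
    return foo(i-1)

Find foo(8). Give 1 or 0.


foo(8) = bar(7)
bar(7) = foo(6)
foo(6) = bar(5)
bar(5) = foo(4)
foo(4) = bar(3)
bar(3) = foo(2)
foo(2) = bar(1)
bar(1) = foo(0)
foo(0) = 1  (base case)
Result: 1

1


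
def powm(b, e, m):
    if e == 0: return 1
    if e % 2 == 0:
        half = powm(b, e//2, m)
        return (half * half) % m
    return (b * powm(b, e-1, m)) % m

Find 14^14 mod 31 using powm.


powm(14, 14, 31): e is even, compute powm(14, 7, 31)
  powm(14, 7, 31): e is odd, compute powm(14, 6, 31)
    powm(14, 6, 31): e is even, compute powm(14, 3, 31)
      powm(14, 3, 31): e is odd, compute powm(14, 2, 31)
        powm(14, 2, 31): e is even, compute powm(14, 1, 31)
          powm(14, 1, 31): e is odd, compute powm(14, 0, 31)
          powm(14, 0, 31) = 1
          (14 * 1) % 31 = 14
        half=14, (14*14) % 31 = 10
      (14 * 10) % 31 = 16
    half=16, (16*16) % 31 = 8
  (14 * 8) % 31 = 19
half=19, (19*19) % 31 = 20

20


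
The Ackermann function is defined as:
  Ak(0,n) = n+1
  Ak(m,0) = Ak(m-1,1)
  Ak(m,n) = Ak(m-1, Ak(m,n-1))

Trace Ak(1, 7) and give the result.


Ak(1, 7) = Ak(0, Ak(1, 6))
  Ak(1, 6) = Ak(0, Ak(1, 5))
    Ak(1, 5) = Ak(0, Ak(1, 4))
      Ak(1, 4) = Ak(0, Ak(1, 3))
        Ak(1, 3) = Ak(0, Ak(1, 2))
          Ak(1, 2) = Ak(0, Ak(1, 1))
          Ak(1, 1) = Ak(0, Ak(1, 0))
          Ak(1, 0) = Ak(0, 1)
          Ak(0, 1) = 2
            = Ak(0, 2)
          Ak(0, 2) = 3
            = Ak(0, 3)
          Ak(0, 3) = 4
          = Ak(0, 4)
          Ak(0, 4) = 5
        = Ak(0, 5)
        Ak(0, 5) = 6
      = Ak(0, 6)
      Ak(0, 6) = 7
    = Ak(0, 7)
    Ak(0, 7) = 8
  = Ak(0, 8)
  Ak(0, 8) = 9
Result: Ak(1, 7) = 9

9


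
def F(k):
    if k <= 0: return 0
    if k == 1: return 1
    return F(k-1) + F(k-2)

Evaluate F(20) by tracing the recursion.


Computing F(20) bottom-up:
F(0) = 0
F(1) = 1
F(2) = F(1) + F(0) = 1 + 0 = 1
F(3) = F(2) + F(1) = 1 + 1 = 2
F(4) = F(3) + F(2) = 2 + 1 = 3
F(5) = F(4) + F(3) = 3 + 2 = 5
F(6) = F(5) + F(4) = 5 + 3 = 8
F(7) = F(6) + F(5) = 8 + 5 = 13
F(8) = F(7) + F(6) = 13 + 8 = 21
F(9) = F(8) + F(7) = 21 + 13 = 34
F(10) = F(9) + F(8) = 34 + 21 = 55
F(11) = F(10) + F(9) = 55 + 34 = 89
F(12) = F(11) + F(10) = 89 + 55 = 144
F(13) = F(12) + F(11) = 144 + 89 = 233
F(14) = F(13) + F(12) = 233 + 144 = 377
F(15) = F(14) + F(13) = 377 + 233 = 610
F(16) = F(15) + F(14) = 610 + 377 = 987
F(17) = F(16) + F(15) = 987 + 610 = 1597
F(18) = F(17) + F(16) = 1597 + 987 = 2584
F(19) = F(18) + F(17) = 2584 + 1597 = 4181
F(20) = F(19) + F(18) = 4181 + 2584 = 6765

6765


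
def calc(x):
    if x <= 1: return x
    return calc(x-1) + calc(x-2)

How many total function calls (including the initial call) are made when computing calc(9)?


Let C(n) = total calls for calc(n)
C(0) = 1, C(1) = 1
C(2) = 1 + C(1) + C(0) = 1 + 1 + 1 = 3
C(3) = 1 + C(2) + C(1) = 1 + 3 + 1 = 5
C(4) = 1 + C(3) + C(2) = 1 + 5 + 3 = 9
C(5) = 1 + C(4) + C(3) = 1 + 9 + 5 = 15
C(6) = 1 + C(5) + C(4) = 1 + 15 + 9 = 25
C(7) = 1 + C(6) + C(5) = 1 + 25 + 15 = 41
C(8) = 1 + C(7) + C(6) = 1 + 41 + 25 = 67
C(9) = 1 + C(8) + C(7) = 1 + 67 + 41 = 109

109


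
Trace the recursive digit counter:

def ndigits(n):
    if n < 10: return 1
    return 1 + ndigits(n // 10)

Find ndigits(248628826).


ndigits(248628826) = 1 + ndigits(24862882)
ndigits(24862882) = 1 + ndigits(2486288)
ndigits(2486288) = 1 + ndigits(248628)
ndigits(248628) = 1 + ndigits(24862)
ndigits(24862) = 1 + ndigits(2486)
ndigits(2486) = 1 + ndigits(248)
ndigits(248) = 1 + ndigits(24)
ndigits(24) = 1 + ndigits(2)
ndigits(2) = 1  (base case: 2 < 10)
Unwinding: 1 + 1 + 1 + 1 + 1 + 1 + 1 + 1 + 1 = 9

9


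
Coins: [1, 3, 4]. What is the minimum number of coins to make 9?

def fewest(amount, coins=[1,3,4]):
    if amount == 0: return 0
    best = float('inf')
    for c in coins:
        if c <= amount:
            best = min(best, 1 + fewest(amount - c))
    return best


Building up with DP:
fewest(0) = 0
fewest(1) = min(1+fewest(0)=1+0=1) = 1
fewest(2) = min(1+fewest(1)=1+1=2) = 2
fewest(3) = min(1+fewest(2)=1+2=3, 1+fewest(0)=1+0=1) = 1
fewest(4) = min(1+fewest(3)=1+1=2, 1+fewest(1)=1+1=2, 1+fewest(0)=1+0=1) = 1
fewest(5) = min(1+fewest(4)=1+1=2, 1+fewest(2)=1+2=3, 1+fewest(1)=1+1=2) = 2
fewest(6) = min(1+fewest(5)=1+2=3, 1+fewest(3)=1+1=2, 1+fewest(2)=1+2=3) = 2
fewest(7) = min(1+fewest(6)=1+2=3, 1+fewest(4)=1+1=2, 1+fewest(3)=1+1=2) = 2
fewest(8) = min(1+fewest(7)=1+2=3, 1+fewest(5)=1+2=3, 1+fewest(4)=1+1=2) = 2
fewest(9) = min(1+fewest(8)=1+2=3, 1+fewest(6)=1+2=3, 1+fewest(5)=1+2=3) = 3

3


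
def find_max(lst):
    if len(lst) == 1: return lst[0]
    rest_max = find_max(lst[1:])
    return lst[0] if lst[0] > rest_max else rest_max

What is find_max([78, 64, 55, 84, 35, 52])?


find_max([78, 64, 55, 84, 35, 52]): compare 78 with find_max([64, 55, 84, 35, 52])
find_max([64, 55, 84, 35, 52]): compare 64 with find_max([55, 84, 35, 52])
find_max([55, 84, 35, 52]): compare 55 with find_max([84, 35, 52])
find_max([84, 35, 52]): compare 84 with find_max([35, 52])
find_max([35, 52]): compare 35 with find_max([52])
find_max([52]) = 52  (base case)
Compare 35 with 52 -> 52
Compare 84 with 52 -> 84
Compare 55 with 84 -> 84
Compare 64 with 84 -> 84
Compare 78 with 84 -> 84

84


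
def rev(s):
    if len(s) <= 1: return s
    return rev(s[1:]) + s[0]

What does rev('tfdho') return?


rev('tfdho') = rev('fdho') + 't'
rev('fdho') = rev('dho') + 'f'
rev('dho') = rev('ho') + 'd'
rev('ho') = rev('o') + 'h'
rev('o') = 'o'  (base case)
Concatenating: 'o' + 'h' + 'd' + 'f' + 't' = 'ohdft'

ohdft


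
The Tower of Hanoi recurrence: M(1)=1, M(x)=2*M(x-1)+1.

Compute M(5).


M(5) = 2 * M(4) + 1
M(4) = 2 * M(3) + 1
M(3) = 2 * M(2) + 1
M(2) = 2 * M(1) + 1
M(1) = 1  (base case)
M(2) = 2 * 1 + 1 = 3
M(3) = 2 * 3 + 1 = 7
M(4) = 2 * 7 + 1 = 15
M(5) = 2 * 15 + 1 = 31

31


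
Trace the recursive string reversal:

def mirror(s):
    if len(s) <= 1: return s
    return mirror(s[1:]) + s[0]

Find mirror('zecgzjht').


mirror('zecgzjht') = mirror('ecgzjht') + 'z'
mirror('ecgzjht') = mirror('cgzjht') + 'e'
mirror('cgzjht') = mirror('gzjht') + 'c'
mirror('gzjht') = mirror('zjht') + 'g'
mirror('zjht') = mirror('jht') + 'z'
mirror('jht') = mirror('ht') + 'j'
mirror('ht') = mirror('t') + 'h'
mirror('t') = 't'  (base case)
Concatenating: 't' + 'h' + 'j' + 'z' + 'g' + 'c' + 'e' + 'z' = 'thjzgcez'

thjzgcez


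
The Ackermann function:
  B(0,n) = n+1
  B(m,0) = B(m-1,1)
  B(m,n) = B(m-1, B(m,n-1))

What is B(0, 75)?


B(0, 75) = 76
Result: B(0, 75) = 76

76


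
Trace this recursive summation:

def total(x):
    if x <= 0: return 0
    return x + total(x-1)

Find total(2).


total(2)
= 2 + 1 + total(0)
= 2 + 1 + 0
= 3

3


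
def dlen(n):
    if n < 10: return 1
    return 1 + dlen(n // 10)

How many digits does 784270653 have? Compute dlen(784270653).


dlen(784270653) = 1 + dlen(78427065)
dlen(78427065) = 1 + dlen(7842706)
dlen(7842706) = 1 + dlen(784270)
dlen(784270) = 1 + dlen(78427)
dlen(78427) = 1 + dlen(7842)
dlen(7842) = 1 + dlen(784)
dlen(784) = 1 + dlen(78)
dlen(78) = 1 + dlen(7)
dlen(7) = 1  (base case: 7 < 10)
Unwinding: 1 + 1 + 1 + 1 + 1 + 1 + 1 + 1 + 1 = 9

9


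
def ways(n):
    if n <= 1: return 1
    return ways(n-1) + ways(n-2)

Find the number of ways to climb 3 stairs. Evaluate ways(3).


Building up from base cases:
ways(0) = 1
ways(1) = 1
ways(2) = ways(1) + ways(0) = 1 + 1 = 2
ways(3) = ways(2) + ways(1) = 2 + 1 = 3

3


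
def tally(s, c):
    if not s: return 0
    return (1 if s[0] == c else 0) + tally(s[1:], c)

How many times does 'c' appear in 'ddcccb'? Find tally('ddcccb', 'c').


s[0]='d' != 'c' -> 0
s[0]='d' != 'c' -> 0
s[0]='c' == 'c' -> 1
s[0]='c' == 'c' -> 1
s[0]='c' == 'c' -> 1
s[0]='b' != 'c' -> 0
Sum: 0 + 0 + 1 + 1 + 1 + 0 = 3

3


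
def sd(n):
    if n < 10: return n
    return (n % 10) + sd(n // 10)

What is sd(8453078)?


sd(8453078) = 8 + sd(845307)
sd(845307) = 7 + sd(84530)
sd(84530) = 0 + sd(8453)
sd(8453) = 3 + sd(845)
sd(845) = 5 + sd(84)
sd(84) = 4 + sd(8)
sd(8) = 8  (base case)
Total: 8 + 7 + 0 + 3 + 5 + 4 + 8 = 35

35


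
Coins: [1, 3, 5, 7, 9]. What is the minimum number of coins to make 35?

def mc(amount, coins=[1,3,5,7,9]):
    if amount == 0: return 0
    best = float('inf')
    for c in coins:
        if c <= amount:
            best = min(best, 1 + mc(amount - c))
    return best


Building up with DP:
mc(0) = 0
mc(1) = min(1+mc(0)=1+0=1) = 1
mc(2) = min(1+mc(1)=1+1=2) = 2
mc(3) = min(1+mc(2)=1+2=3, 1+mc(0)=1+0=1) = 1
mc(4) = min(1+mc(3)=1+1=2, 1+mc(1)=1+1=2) = 2
mc(5) = min(1+mc(4)=1+2=3, 1+mc(2)=1+2=3, 1+mc(0)=1+0=1) = 1
mc(6) = min(1+mc(5)=1+1=2, 1+mc(3)=1+1=2, 1+mc(1)=1+1=2) = 2
mc(7) = min(1+mc(6)=1+2=3, 1+mc(4)=1+2=3, 1+mc(2)=1+2=3, 1+mc(0)=1+0=1) = 1
mc(8) = min(1+mc(7)=1+1=2, 1+mc(5)=1+1=2, 1+mc(3)=1+1=2, 1+mc(1)=1+1=2) = 2
mc(9) = min(1+mc(8)=1+2=3, 1+mc(6)=1+2=3, 1+mc(4)=1+2=3, 1+mc(2)=1+2=3, 1+mc(0)=1+0=1) = 1
mc(10) = min(1+mc(9)=1+1=2, 1+mc(7)=1+1=2, 1+mc(5)=1+1=2, 1+mc(3)=1+1=2, 1+mc(1)=1+1=2) = 2
mc(11) = min(1+mc(10)=1+2=3, 1+mc(8)=1+2=3, 1+mc(6)=1+2=3, 1+mc(4)=1+2=3, 1+mc(2)=1+2=3) = 3
mc(12) = min(1+mc(11)=1+3=4, 1+mc(9)=1+1=2, 1+mc(7)=1+1=2, 1+mc(5)=1+1=2, 1+mc(3)=1+1=2) = 2
mc(13) = min(1+mc(12)=1+2=3, 1+mc(10)=1+2=3, 1+mc(8)=1+2=3, 1+mc(6)=1+2=3, 1+mc(4)=1+2=3) = 3
mc(14) = min(1+mc(13)=1+3=4, 1+mc(11)=1+3=4, 1+mc(9)=1+1=2, 1+mc(7)=1+1=2, 1+mc(5)=1+1=2) = 2
mc(15) = min(1+mc(14)=1+2=3, 1+mc(12)=1+2=3, 1+mc(10)=1+2=3, 1+mc(8)=1+2=3, 1+mc(6)=1+2=3) = 3
mc(16) = min(1+mc(15)=1+3=4, 1+mc(13)=1+3=4, 1+mc(11)=1+3=4, 1+mc(9)=1+1=2, 1+mc(7)=1+1=2) = 2
mc(17) = min(1+mc(16)=1+2=3, 1+mc(14)=1+2=3, 1+mc(12)=1+2=3, 1+mc(10)=1+2=3, 1+mc(8)=1+2=3) = 3
mc(18) = min(1+mc(17)=1+3=4, 1+mc(15)=1+3=4, 1+mc(13)=1+3=4, 1+mc(11)=1+3=4, 1+mc(9)=1+1=2) = 2
mc(19) = min(1+mc(18)=1+2=3, 1+mc(16)=1+2=3, 1+mc(14)=1+2=3, 1+mc(12)=1+2=3, 1+mc(10)=1+2=3) = 3
mc(20) = min(1+mc(19)=1+3=4, 1+mc(17)=1+3=4, 1+mc(15)=1+3=4, 1+mc(13)=1+3=4, 1+mc(11)=1+3=4) = 4
mc(21) = min(1+mc(20)=1+4=5, 1+mc(18)=1+2=3, 1+mc(16)=1+2=3, 1+mc(14)=1+2=3, 1+mc(12)=1+2=3) = 3
mc(22) = min(1+mc(21)=1+3=4, 1+mc(19)=1+3=4, 1+mc(17)=1+3=4, 1+mc(15)=1+3=4, 1+mc(13)=1+3=4) = 4
mc(23) = min(1+mc(22)=1+4=5, 1+mc(20)=1+4=5, 1+mc(18)=1+2=3, 1+mc(16)=1+2=3, 1+mc(14)=1+2=3) = 3
mc(24) = min(1+mc(23)=1+3=4, 1+mc(21)=1+3=4, 1+mc(19)=1+3=4, 1+mc(17)=1+3=4, 1+mc(15)=1+3=4) = 4
mc(25) = min(1+mc(24)=1+4=5, 1+mc(22)=1+4=5, 1+mc(20)=1+4=5, 1+mc(18)=1+2=3, 1+mc(16)=1+2=3) = 3
mc(26) = min(1+mc(25)=1+3=4, 1+mc(23)=1+3=4, 1+mc(21)=1+3=4, 1+mc(19)=1+3=4, 1+mc(17)=1+3=4) = 4
mc(27) = min(1+mc(26)=1+4=5, 1+mc(24)=1+4=5, 1+mc(22)=1+4=5, 1+mc(20)=1+4=5, 1+mc(18)=1+2=3) = 3
mc(28) = min(1+mc(27)=1+3=4, 1+mc(25)=1+3=4, 1+mc(23)=1+3=4, 1+mc(21)=1+3=4, 1+mc(19)=1+3=4) = 4
mc(29) = min(1+mc(28)=1+4=5, 1+mc(26)=1+4=5, 1+mc(24)=1+4=5, 1+mc(22)=1+4=5, 1+mc(20)=1+4=5) = 5
mc(30) = min(1+mc(29)=1+5=6, 1+mc(27)=1+3=4, 1+mc(25)=1+3=4, 1+mc(23)=1+3=4, 1+mc(21)=1+3=4) = 4
mc(31) = min(1+mc(30)=1+4=5, 1+mc(28)=1+4=5, 1+mc(26)=1+4=5, 1+mc(24)=1+4=5, 1+mc(22)=1+4=5) = 5
mc(32) = min(1+mc(31)=1+5=6, 1+mc(29)=1+5=6, 1+mc(27)=1+3=4, 1+mc(25)=1+3=4, 1+mc(23)=1+3=4) = 4
mc(33) = min(1+mc(32)=1+4=5, 1+mc(30)=1+4=5, 1+mc(28)=1+4=5, 1+mc(26)=1+4=5, 1+mc(24)=1+4=5) = 5
mc(34) = min(1+mc(33)=1+5=6, 1+mc(31)=1+5=6, 1+mc(29)=1+5=6, 1+mc(27)=1+3=4, 1+mc(25)=1+3=4) = 4
mc(35) = min(1+mc(34)=1+4=5, 1+mc(32)=1+4=5, 1+mc(30)=1+4=5, 1+mc(28)=1+4=5, 1+mc(26)=1+4=5) = 5

5


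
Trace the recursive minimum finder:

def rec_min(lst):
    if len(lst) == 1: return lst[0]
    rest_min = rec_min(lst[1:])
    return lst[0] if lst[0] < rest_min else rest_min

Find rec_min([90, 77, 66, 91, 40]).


rec_min([90, 77, 66, 91, 40]): compare 90 with rec_min([77, 66, 91, 40])
rec_min([77, 66, 91, 40]): compare 77 with rec_min([66, 91, 40])
rec_min([66, 91, 40]): compare 66 with rec_min([91, 40])
rec_min([91, 40]): compare 91 with rec_min([40])
rec_min([40]) = 40  (base case)
Compare 91 with 40 -> 40
Compare 66 with 40 -> 40
Compare 77 with 40 -> 40
Compare 90 with 40 -> 40

40


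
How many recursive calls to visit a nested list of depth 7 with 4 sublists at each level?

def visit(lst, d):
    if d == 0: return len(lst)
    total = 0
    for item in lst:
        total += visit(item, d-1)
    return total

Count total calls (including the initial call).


At depth 0 (root): 1 call
At depth 1: each of 1 parents calls visit on 4 children = 4 calls
At depth 2: each of 4 parents calls visit on 4 children = 16 calls
At depth 3: each of 16 parents calls visit on 4 children = 64 calls
At depth 4: each of 64 parents calls visit on 4 children = 256 calls
At depth 5: each of 256 parents calls visit on 4 children = 1024 calls
At depth 6: each of 1024 parents calls visit on 4 children = 4096 calls
At depth 7: each of 4096 parents calls visit on 4 children = 16384 calls
Total: 1 + 4 + 16 + 64 + 256 + 1024 + 4096 + 16384 = 21845

21845


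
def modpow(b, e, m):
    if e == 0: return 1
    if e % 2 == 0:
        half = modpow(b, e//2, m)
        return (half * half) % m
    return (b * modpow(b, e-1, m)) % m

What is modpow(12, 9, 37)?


modpow(12, 9, 37): e is odd, compute modpow(12, 8, 37)
  modpow(12, 8, 37): e is even, compute modpow(12, 4, 37)
    modpow(12, 4, 37): e is even, compute modpow(12, 2, 37)
      modpow(12, 2, 37): e is even, compute modpow(12, 1, 37)
        modpow(12, 1, 37): e is odd, compute modpow(12, 0, 37)
          modpow(12, 0, 37) = 1
        (12 * 1) % 37 = 12
      half=12, (12*12) % 37 = 33
    half=33, (33*33) % 37 = 16
  half=16, (16*16) % 37 = 34
(12 * 34) % 37 = 1

1


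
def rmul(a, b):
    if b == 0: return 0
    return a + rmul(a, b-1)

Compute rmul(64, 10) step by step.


rmul(64, 10) = 64 + rmul(64, 9)
rmul(64, 9) = 64 + rmul(64, 8)
rmul(64, 8) = 64 + rmul(64, 7)
rmul(64, 7) = 64 + rmul(64, 6)
rmul(64, 6) = 64 + rmul(64, 5)
rmul(64, 5) = 64 + rmul(64, 4)
rmul(64, 4) = 64 + rmul(64, 3)
rmul(64, 3) = 64 + rmul(64, 2)
rmul(64, 2) = 64 + rmul(64, 1)
rmul(64, 1) = 64 + rmul(64, 0)
rmul(64, 0) = 0  (base case)
Total: 64 + 64 + 64 + 64 + 64 + 64 + 64 + 64 + 64 + 64 + 0 = 640

640


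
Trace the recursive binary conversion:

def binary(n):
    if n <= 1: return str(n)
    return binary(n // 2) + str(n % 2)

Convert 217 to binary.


binary(217) = binary(108) + '1'
binary(108) = binary(54) + '0'
binary(54) = binary(27) + '0'
binary(27) = binary(13) + '1'
binary(13) = binary(6) + '1'
binary(6) = binary(3) + '0'
binary(3) = binary(1) + '1'
binary(1) = '1'  (base case)
Concatenating: '1' + '1' + '0' + '1' + '1' + '0' + '0' + '1' = '11011001'

11011001


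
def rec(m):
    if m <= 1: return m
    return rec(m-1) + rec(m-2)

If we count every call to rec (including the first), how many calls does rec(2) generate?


Let C(n) = total calls for rec(n)
C(0) = 1, C(1) = 1
C(2) = 1 + C(1) + C(0) = 1 + 1 + 1 = 3

3


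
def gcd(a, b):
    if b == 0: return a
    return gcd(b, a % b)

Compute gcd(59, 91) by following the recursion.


gcd(59, 91) = gcd(91, 59)
gcd(91, 59) = gcd(59, 32)
gcd(59, 32) = gcd(32, 27)
gcd(32, 27) = gcd(27, 5)
gcd(27, 5) = gcd(5, 2)
gcd(5, 2) = gcd(2, 1)
gcd(2, 1) = gcd(1, 0)
gcd(1, 0) = 1  (base case)

1


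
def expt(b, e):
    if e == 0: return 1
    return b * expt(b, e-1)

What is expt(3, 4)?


expt(3, 4)
= 3 * expt(3, 3)
= 3 * 3 * expt(3, 2)
= 3 * 3 * 3 * expt(3, 1)
= 3 * 3 * 3 * 3 * expt(3, 0)
= 3 * 3 * 3 * 3 * 1
= 81

81


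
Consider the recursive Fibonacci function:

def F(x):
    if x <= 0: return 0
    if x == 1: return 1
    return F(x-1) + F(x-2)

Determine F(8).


Computing F(8) bottom-up:
F(0) = 0
F(1) = 1
F(2) = F(1) + F(0) = 1 + 0 = 1
F(3) = F(2) + F(1) = 1 + 1 = 2
F(4) = F(3) + F(2) = 2 + 1 = 3
F(5) = F(4) + F(3) = 3 + 2 = 5
F(6) = F(5) + F(4) = 5 + 3 = 8
F(7) = F(6) + F(5) = 8 + 5 = 13
F(8) = F(7) + F(6) = 13 + 8 = 21

21


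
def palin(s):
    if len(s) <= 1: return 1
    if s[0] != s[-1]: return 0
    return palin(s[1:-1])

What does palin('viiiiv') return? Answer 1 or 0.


palin('viiiiv'): s[0]='v' == s[-1]='v' -> check palin('iiii')
palin('iiii'): s[0]='i' == s[-1]='i' -> check palin('ii')
palin('ii'): s[0]='i' == s[-1]='i' -> check palin('')
palin(''): len <= 1 -> return 1  (base case)
Result: 1 (palindrome)

1


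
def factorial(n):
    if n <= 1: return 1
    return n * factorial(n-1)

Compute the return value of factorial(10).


factorial(10)
= 10 * factorial(9)
= 10 * 9 * factorial(8)
= 10 * 9 * 8 * factorial(7)
= 10 * 9 * 8 * 7 * factorial(6)
= 10 * 9 * 8 * 7 * 6 * factorial(5)
= 10 * 9 * 8 * 7 * 6 * 5 * factorial(4)
= 10 * 9 * 8 * 7 * 6 * 5 * 4 * factorial(3)
= 10 * 9 * 8 * 7 * 6 * 5 * 4 * 3 * factorial(2)
= 10 * 9 * 8 * 7 * 6 * 5 * 4 * 3 * 2 * factorial(1)
= 10 * 9 * 8 * 7 * 6 * 5 * 4 * 3 * 2 * 1
= 3628800

3628800


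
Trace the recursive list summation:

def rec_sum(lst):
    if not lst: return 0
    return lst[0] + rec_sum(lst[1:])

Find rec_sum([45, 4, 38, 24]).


rec_sum([45, 4, 38, 24]) = 45 + rec_sum([4, 38, 24])
rec_sum([4, 38, 24]) = 4 + rec_sum([38, 24])
rec_sum([38, 24]) = 38 + rec_sum([24])
rec_sum([24]) = 24 + rec_sum([])
rec_sum([]) = 0  (base case)
Total: 45 + 4 + 38 + 24 + 0 = 111

111


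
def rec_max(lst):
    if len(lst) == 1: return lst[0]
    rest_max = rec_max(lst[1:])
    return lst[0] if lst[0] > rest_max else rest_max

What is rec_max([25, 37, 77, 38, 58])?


rec_max([25, 37, 77, 38, 58]): compare 25 with rec_max([37, 77, 38, 58])
rec_max([37, 77, 38, 58]): compare 37 with rec_max([77, 38, 58])
rec_max([77, 38, 58]): compare 77 with rec_max([38, 58])
rec_max([38, 58]): compare 38 with rec_max([58])
rec_max([58]) = 58  (base case)
Compare 38 with 58 -> 58
Compare 77 with 58 -> 77
Compare 37 with 77 -> 77
Compare 25 with 77 -> 77

77


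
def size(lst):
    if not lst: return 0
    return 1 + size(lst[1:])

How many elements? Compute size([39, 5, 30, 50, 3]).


size([39, 5, 30, 50, 3]) = 1 + size([5, 30, 50, 3])
size([5, 30, 50, 3]) = 1 + size([30, 50, 3])
size([30, 50, 3]) = 1 + size([50, 3])
size([50, 3]) = 1 + size([3])
size([3]) = 1 + size([])
size([]) = 0  (base case)
Unwinding: 1 + 1 + 1 + 1 + 1 + 0 = 5

5


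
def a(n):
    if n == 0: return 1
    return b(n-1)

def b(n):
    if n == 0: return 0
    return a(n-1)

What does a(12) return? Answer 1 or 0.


a(12) = b(11)
b(11) = a(10)
a(10) = b(9)
b(9) = a(8)
a(8) = b(7)
b(7) = a(6)
a(6) = b(5)
b(5) = a(4)
a(4) = b(3)
b(3) = a(2)
a(2) = b(1)
b(1) = a(0)
a(0) = 1  (base case)
Result: 1

1


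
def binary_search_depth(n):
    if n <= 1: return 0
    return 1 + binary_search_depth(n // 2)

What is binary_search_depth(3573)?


3573 / 2 = 1786
1786 / 2 = 893
893 / 2 = 446
446 / 2 = 223
223 / 2 = 111
111 / 2 = 55
55 / 2 = 27
27 / 2 = 13
13 / 2 = 6
6 / 2 = 3
3 / 2 = 1
Reached 1 after 11 halvings

11


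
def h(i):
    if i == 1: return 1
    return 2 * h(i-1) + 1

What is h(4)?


h(4) = 2 * h(3) + 1
h(3) = 2 * h(2) + 1
h(2) = 2 * h(1) + 1
h(1) = 1  (base case)
h(2) = 2 * 1 + 1 = 3
h(3) = 2 * 3 + 1 = 7
h(4) = 2 * 7 + 1 = 15

15


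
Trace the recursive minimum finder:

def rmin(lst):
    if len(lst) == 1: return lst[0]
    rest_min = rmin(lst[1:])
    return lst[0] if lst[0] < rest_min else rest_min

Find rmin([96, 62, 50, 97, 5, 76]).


rmin([96, 62, 50, 97, 5, 76]): compare 96 with rmin([62, 50, 97, 5, 76])
rmin([62, 50, 97, 5, 76]): compare 62 with rmin([50, 97, 5, 76])
rmin([50, 97, 5, 76]): compare 50 with rmin([97, 5, 76])
rmin([97, 5, 76]): compare 97 with rmin([5, 76])
rmin([5, 76]): compare 5 with rmin([76])
rmin([76]) = 76  (base case)
Compare 5 with 76 -> 5
Compare 97 with 5 -> 5
Compare 50 with 5 -> 5
Compare 62 with 5 -> 5
Compare 96 with 5 -> 5

5


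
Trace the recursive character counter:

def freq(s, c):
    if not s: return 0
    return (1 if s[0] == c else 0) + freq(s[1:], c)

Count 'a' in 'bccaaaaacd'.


s[0]='b' != 'a' -> 0
s[0]='c' != 'a' -> 0
s[0]='c' != 'a' -> 0
s[0]='a' == 'a' -> 1
s[0]='a' == 'a' -> 1
s[0]='a' == 'a' -> 1
s[0]='a' == 'a' -> 1
s[0]='a' == 'a' -> 1
s[0]='c' != 'a' -> 0
s[0]='d' != 'a' -> 0
Sum: 0 + 0 + 0 + 1 + 1 + 1 + 1 + 1 + 0 + 0 = 5

5


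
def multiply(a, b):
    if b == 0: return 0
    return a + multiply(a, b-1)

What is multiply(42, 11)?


multiply(42, 11) = 42 + multiply(42, 10)
multiply(42, 10) = 42 + multiply(42, 9)
multiply(42, 9) = 42 + multiply(42, 8)
multiply(42, 8) = 42 + multiply(42, 7)
multiply(42, 7) = 42 + multiply(42, 6)
multiply(42, 6) = 42 + multiply(42, 5)
multiply(42, 5) = 42 + multiply(42, 4)
multiply(42, 4) = 42 + multiply(42, 3)
multiply(42, 3) = 42 + multiply(42, 2)
multiply(42, 2) = 42 + multiply(42, 1)
multiply(42, 1) = 42 + multiply(42, 0)
multiply(42, 0) = 0  (base case)
Total: 42 + 42 + 42 + 42 + 42 + 42 + 42 + 42 + 42 + 42 + 42 + 0 = 462

462


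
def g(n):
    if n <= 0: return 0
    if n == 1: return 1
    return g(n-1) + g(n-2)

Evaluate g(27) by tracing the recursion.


Computing g(27) bottom-up:
g(0) = 0
g(1) = 1
g(2) = g(1) + g(0) = 1 + 0 = 1
g(3) = g(2) + g(1) = 1 + 1 = 2
g(4) = g(3) + g(2) = 2 + 1 = 3
g(5) = g(4) + g(3) = 3 + 2 = 5
g(6) = g(5) + g(4) = 5 + 3 = 8
g(7) = g(6) + g(5) = 8 + 5 = 13
g(8) = g(7) + g(6) = 13 + 8 = 21
g(9) = g(8) + g(7) = 21 + 13 = 34
g(10) = g(9) + g(8) = 34 + 21 = 55
g(11) = g(10) + g(9) = 55 + 34 = 89
g(12) = g(11) + g(10) = 89 + 55 = 144
g(13) = g(12) + g(11) = 144 + 89 = 233
g(14) = g(13) + g(12) = 233 + 144 = 377
g(15) = g(14) + g(13) = 377 + 233 = 610
g(16) = g(15) + g(14) = 610 + 377 = 987
g(17) = g(16) + g(15) = 987 + 610 = 1597
g(18) = g(17) + g(16) = 1597 + 987 = 2584
g(19) = g(18) + g(17) = 2584 + 1597 = 4181
g(20) = g(19) + g(18) = 4181 + 2584 = 6765
g(21) = g(20) + g(19) = 6765 + 4181 = 10946
g(22) = g(21) + g(20) = 10946 + 6765 = 17711
g(23) = g(22) + g(21) = 17711 + 10946 = 28657
g(24) = g(23) + g(22) = 28657 + 17711 = 46368
g(25) = g(24) + g(23) = 46368 + 28657 = 75025
g(26) = g(25) + g(24) = 75025 + 46368 = 121393
g(27) = g(26) + g(25) = 121393 + 75025 = 196418

196418


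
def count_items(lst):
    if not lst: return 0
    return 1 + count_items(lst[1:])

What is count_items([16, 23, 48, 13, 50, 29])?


count_items([16, 23, 48, 13, 50, 29]) = 1 + count_items([23, 48, 13, 50, 29])
count_items([23, 48, 13, 50, 29]) = 1 + count_items([48, 13, 50, 29])
count_items([48, 13, 50, 29]) = 1 + count_items([13, 50, 29])
count_items([13, 50, 29]) = 1 + count_items([50, 29])
count_items([50, 29]) = 1 + count_items([29])
count_items([29]) = 1 + count_items([])
count_items([]) = 0  (base case)
Unwinding: 1 + 1 + 1 + 1 + 1 + 1 + 0 = 6

6


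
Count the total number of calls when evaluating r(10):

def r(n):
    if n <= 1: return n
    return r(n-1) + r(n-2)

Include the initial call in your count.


Let C(n) = total calls for r(n)
C(0) = 1, C(1) = 1
C(2) = 1 + C(1) + C(0) = 1 + 1 + 1 = 3
C(3) = 1 + C(2) + C(1) = 1 + 3 + 1 = 5
C(4) = 1 + C(3) + C(2) = 1 + 5 + 3 = 9
C(5) = 1 + C(4) + C(3) = 1 + 9 + 5 = 15
C(6) = 1 + C(5) + C(4) = 1 + 15 + 9 = 25
C(7) = 1 + C(6) + C(5) = 1 + 25 + 15 = 41
C(8) = 1 + C(7) + C(6) = 1 + 41 + 25 = 67
C(9) = 1 + C(8) + C(7) = 1 + 67 + 41 = 109
C(10) = 1 + C(9) + C(8) = 1 + 109 + 67 = 177

177


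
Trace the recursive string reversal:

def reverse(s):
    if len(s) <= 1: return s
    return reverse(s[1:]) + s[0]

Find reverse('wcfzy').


reverse('wcfzy') = reverse('cfzy') + 'w'
reverse('cfzy') = reverse('fzy') + 'c'
reverse('fzy') = reverse('zy') + 'f'
reverse('zy') = reverse('y') + 'z'
reverse('y') = 'y'  (base case)
Concatenating: 'y' + 'z' + 'f' + 'c' + 'w' = 'yzfcw'

yzfcw


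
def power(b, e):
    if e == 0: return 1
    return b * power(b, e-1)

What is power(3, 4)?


power(3, 4)
= 3 * power(3, 3)
= 3 * 3 * power(3, 2)
= 3 * 3 * 3 * power(3, 1)
= 3 * 3 * 3 * 3 * power(3, 0)
= 3 * 3 * 3 * 3 * 1
= 81

81


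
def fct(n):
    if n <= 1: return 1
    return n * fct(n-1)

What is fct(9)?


fct(9)
= 9 * fct(8)
= 9 * 8 * fct(7)
= 9 * 8 * 7 * fct(6)
= 9 * 8 * 7 * 6 * fct(5)
= 9 * 8 * 7 * 6 * 5 * fct(4)
= 9 * 8 * 7 * 6 * 5 * 4 * fct(3)
= 9 * 8 * 7 * 6 * 5 * 4 * 3 * fct(2)
= 9 * 8 * 7 * 6 * 5 * 4 * 3 * 2 * fct(1)
= 9 * 8 * 7 * 6 * 5 * 4 * 3 * 2 * 1
= 362880

362880


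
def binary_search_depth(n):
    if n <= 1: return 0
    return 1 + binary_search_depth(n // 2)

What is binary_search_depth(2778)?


2778 / 2 = 1389
1389 / 2 = 694
694 / 2 = 347
347 / 2 = 173
173 / 2 = 86
86 / 2 = 43
43 / 2 = 21
21 / 2 = 10
10 / 2 = 5
5 / 2 = 2
2 / 2 = 1
Reached 1 after 11 halvings

11


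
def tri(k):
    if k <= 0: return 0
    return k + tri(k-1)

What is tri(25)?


tri(25)
= 25 + 24 + 23 + 22 + 21 + 20 + 19 + 18 + 17 + 16 + 15 + 14 + 13 + 12 + 11 + 10 + 9 + 8 + 7 + 6 + 5 + 4 + 3 + 2 + 1 + tri(0)
= 25 + 24 + 23 + 22 + 21 + 20 + 19 + 18 + 17 + 16 + 15 + 14 + 13 + 12 + 11 + 10 + 9 + 8 + 7 + 6 + 5 + 4 + 3 + 2 + 1 + 0
= 325

325


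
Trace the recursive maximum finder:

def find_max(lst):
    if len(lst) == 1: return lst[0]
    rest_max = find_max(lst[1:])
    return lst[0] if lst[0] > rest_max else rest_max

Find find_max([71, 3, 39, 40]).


find_max([71, 3, 39, 40]): compare 71 with find_max([3, 39, 40])
find_max([3, 39, 40]): compare 3 with find_max([39, 40])
find_max([39, 40]): compare 39 with find_max([40])
find_max([40]) = 40  (base case)
Compare 39 with 40 -> 40
Compare 3 with 40 -> 40
Compare 71 with 40 -> 71

71


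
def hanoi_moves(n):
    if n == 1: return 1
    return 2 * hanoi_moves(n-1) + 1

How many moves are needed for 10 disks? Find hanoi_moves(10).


hanoi_moves(10) = 2 * hanoi_moves(9) + 1
hanoi_moves(9) = 2 * hanoi_moves(8) + 1
hanoi_moves(8) = 2 * hanoi_moves(7) + 1
hanoi_moves(7) = 2 * hanoi_moves(6) + 1
hanoi_moves(6) = 2 * hanoi_moves(5) + 1
hanoi_moves(5) = 2 * hanoi_moves(4) + 1
hanoi_moves(4) = 2 * hanoi_moves(3) + 1
hanoi_moves(3) = 2 * hanoi_moves(2) + 1
hanoi_moves(2) = 2 * hanoi_moves(1) + 1
hanoi_moves(1) = 1  (base case)
hanoi_moves(2) = 2 * 1 + 1 = 3
hanoi_moves(3) = 2 * 3 + 1 = 7
hanoi_moves(4) = 2 * 7 + 1 = 15
hanoi_moves(5) = 2 * 15 + 1 = 31
hanoi_moves(6) = 2 * 31 + 1 = 63
hanoi_moves(7) = 2 * 63 + 1 = 127
hanoi_moves(8) = 2 * 127 + 1 = 255
hanoi_moves(9) = 2 * 255 + 1 = 511
hanoi_moves(10) = 2 * 511 + 1 = 1023

1023


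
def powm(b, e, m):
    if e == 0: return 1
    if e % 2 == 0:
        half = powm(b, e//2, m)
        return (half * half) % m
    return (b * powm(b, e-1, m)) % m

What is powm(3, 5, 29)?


powm(3, 5, 29): e is odd, compute powm(3, 4, 29)
  powm(3, 4, 29): e is even, compute powm(3, 2, 29)
    powm(3, 2, 29): e is even, compute powm(3, 1, 29)
      powm(3, 1, 29): e is odd, compute powm(3, 0, 29)
        powm(3, 0, 29) = 1
      (3 * 1) % 29 = 3
    half=3, (3*3) % 29 = 9
  half=9, (9*9) % 29 = 23
(3 * 23) % 29 = 11

11


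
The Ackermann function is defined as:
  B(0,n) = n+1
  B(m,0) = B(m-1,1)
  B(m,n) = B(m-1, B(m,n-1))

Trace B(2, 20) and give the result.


B(2, 20) = B(1, B(2, 19))
  B(2, 19) = B(1, B(2, 18))
    B(2, 18) = B(1, B(2, 17))
      B(2, 17) = B(1, B(2, 16))
        B(2, 16) = B(1, B(2, 15))
          B(2, 15) = B(1, B(2, 14))
          B(2, 14) = B(1, B(2, 13))
          B(2, 13) = B(1, B(2, 12))
          B(2, 12) = B(1, B(2, 11))
          B(2, 11) = B(1, B(2, 10))
          B(2, 10) = B(1, B(2, 9))
          B(2, 9) = B(1, B(2, 8))
          B(2, 8) = B(1, B(2, 7))
          B(2, 7) = B(1, B(2, 6))
          B(2, 6) = B(1, B(2, 5))
          B(2, 5) = B(1, B(2, 4))
          B(2, 4) = B(1, B(2, 3))
          B(2, 3) = B(1, B(2, 2))
          B(2, 2) = B(1, B(2, 1))
          B(2, 1) = B(1, B(2, 0))
          B(2, 0) = B(1, 1)
          B(1, 1) = B(0, B(1, 0))
          B(1, 0) = B(0, 1)
          B(0, 1) = 2
            = B(0, 2)
... (trace truncated)
Result: B(2, 20) = 43

43


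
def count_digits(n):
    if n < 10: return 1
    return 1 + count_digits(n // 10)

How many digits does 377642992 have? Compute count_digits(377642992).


count_digits(377642992) = 1 + count_digits(37764299)
count_digits(37764299) = 1 + count_digits(3776429)
count_digits(3776429) = 1 + count_digits(377642)
count_digits(377642) = 1 + count_digits(37764)
count_digits(37764) = 1 + count_digits(3776)
count_digits(3776) = 1 + count_digits(377)
count_digits(377) = 1 + count_digits(37)
count_digits(37) = 1 + count_digits(3)
count_digits(3) = 1  (base case: 3 < 10)
Unwinding: 1 + 1 + 1 + 1 + 1 + 1 + 1 + 1 + 1 = 9

9


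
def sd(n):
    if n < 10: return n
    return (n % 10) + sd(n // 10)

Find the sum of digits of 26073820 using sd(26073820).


sd(26073820) = 0 + sd(2607382)
sd(2607382) = 2 + sd(260738)
sd(260738) = 8 + sd(26073)
sd(26073) = 3 + sd(2607)
sd(2607) = 7 + sd(260)
sd(260) = 0 + sd(26)
sd(26) = 6 + sd(2)
sd(2) = 2  (base case)
Total: 0 + 2 + 8 + 3 + 7 + 0 + 6 + 2 = 28

28


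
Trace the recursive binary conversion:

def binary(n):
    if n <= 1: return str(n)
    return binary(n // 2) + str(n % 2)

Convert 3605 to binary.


binary(3605) = binary(1802) + '1'
binary(1802) = binary(901) + '0'
binary(901) = binary(450) + '1'
binary(450) = binary(225) + '0'
binary(225) = binary(112) + '1'
binary(112) = binary(56) + '0'
binary(56) = binary(28) + '0'
binary(28) = binary(14) + '0'
binary(14) = binary(7) + '0'
binary(7) = binary(3) + '1'
binary(3) = binary(1) + '1'
binary(1) = '1'  (base case)
Concatenating: '1' + '1' + '1' + '0' + '0' + '0' + '0' + '1' + '0' + '1' + '0' + '1' = '111000010101'

111000010101


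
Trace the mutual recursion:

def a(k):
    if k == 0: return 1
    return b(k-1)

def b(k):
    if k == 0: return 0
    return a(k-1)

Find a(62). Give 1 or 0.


a(62) = b(61)
b(61) = a(60)
a(60) = b(59)
b(59) = a(58)
a(58) = b(57)
b(57) = a(56)
a(56) = b(55)
b(55) = a(54)
a(54) = b(53)
b(53) = a(52)
a(52) = b(51)
b(51) = a(50)
a(50) = b(49)
b(49) = a(48)
a(48) = b(47)
b(47) = a(46)
a(46) = b(45)
b(45) = a(44)
a(44) = b(43)
b(43) = a(42)
a(42) = b(41)
b(41) = a(40)
a(40) = b(39)
b(39) = a(38)
a(38) = b(37)
b(37) = a(36)
a(36) = b(35)
b(35) = a(34)
a(34) = b(33)
b(33) = a(32)
a(32) = b(31)
b(31) = a(30)
a(30) = b(29)
b(29) = a(28)
a(28) = b(27)
b(27) = a(26)
a(26) = b(25)
b(25) = a(24)
a(24) = b(23)
b(23) = a(22)
a(22) = b(21)
b(21) = a(20)
a(20) = b(19)
b(19) = a(18)
a(18) = b(17)
b(17) = a(16)
a(16) = b(15)
b(15) = a(14)
a(14) = b(13)
b(13) = a(12)
a(12) = b(11)
b(11) = a(10)
a(10) = b(9)
b(9) = a(8)
a(8) = b(7)
b(7) = a(6)
a(6) = b(5)
b(5) = a(4)
a(4) = b(3)
b(3) = a(2)
a(2) = b(1)
b(1) = a(0)
a(0) = 1  (base case)
Result: 1

1


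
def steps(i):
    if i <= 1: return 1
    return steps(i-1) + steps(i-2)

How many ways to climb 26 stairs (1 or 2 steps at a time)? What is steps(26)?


Building up from base cases:
steps(0) = 1
steps(1) = 1
steps(2) = steps(1) + steps(0) = 1 + 1 = 2
steps(3) = steps(2) + steps(1) = 2 + 1 = 3
steps(4) = steps(3) + steps(2) = 3 + 2 = 5
steps(5) = steps(4) + steps(3) = 5 + 3 = 8
steps(6) = steps(5) + steps(4) = 8 + 5 = 13
steps(7) = steps(6) + steps(5) = 13 + 8 = 21
steps(8) = steps(7) + steps(6) = 21 + 13 = 34
steps(9) = steps(8) + steps(7) = 34 + 21 = 55
steps(10) = steps(9) + steps(8) = 55 + 34 = 89
steps(11) = steps(10) + steps(9) = 89 + 55 = 144
steps(12) = steps(11) + steps(10) = 144 + 89 = 233
steps(13) = steps(12) + steps(11) = 233 + 144 = 377
steps(14) = steps(13) + steps(12) = 377 + 233 = 610
steps(15) = steps(14) + steps(13) = 610 + 377 = 987
steps(16) = steps(15) + steps(14) = 987 + 610 = 1597
steps(17) = steps(16) + steps(15) = 1597 + 987 = 2584
steps(18) = steps(17) + steps(16) = 2584 + 1597 = 4181
steps(19) = steps(18) + steps(17) = 4181 + 2584 = 6765
steps(20) = steps(19) + steps(18) = 6765 + 4181 = 10946
steps(21) = steps(20) + steps(19) = 10946 + 6765 = 17711
steps(22) = steps(21) + steps(20) = 17711 + 10946 = 28657
steps(23) = steps(22) + steps(21) = 28657 + 17711 = 46368
steps(24) = steps(23) + steps(22) = 46368 + 28657 = 75025
steps(25) = steps(24) + steps(23) = 75025 + 46368 = 121393
steps(26) = steps(25) + steps(24) = 121393 + 75025 = 196418

196418


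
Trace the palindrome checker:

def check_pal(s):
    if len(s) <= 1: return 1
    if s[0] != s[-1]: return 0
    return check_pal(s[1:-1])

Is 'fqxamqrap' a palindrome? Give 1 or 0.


check_pal('fqxamqrap'): s[0]='f' != s[-1]='p' -> return 0
Result: 0 (not a palindrome)

0


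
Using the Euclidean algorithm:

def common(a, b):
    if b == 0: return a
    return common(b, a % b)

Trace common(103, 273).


common(103, 273) = common(273, 103)
common(273, 103) = common(103, 67)
common(103, 67) = common(67, 36)
common(67, 36) = common(36, 31)
common(36, 31) = common(31, 5)
common(31, 5) = common(5, 1)
common(5, 1) = common(1, 0)
common(1, 0) = 1  (base case)

1


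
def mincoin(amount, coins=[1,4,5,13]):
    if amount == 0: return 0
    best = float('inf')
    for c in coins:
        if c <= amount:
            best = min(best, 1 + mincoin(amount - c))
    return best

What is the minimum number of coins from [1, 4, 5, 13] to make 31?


Building up with DP:
mincoin(0) = 0
mincoin(1) = min(1+mincoin(0)=1+0=1) = 1
mincoin(2) = min(1+mincoin(1)=1+1=2) = 2
mincoin(3) = min(1+mincoin(2)=1+2=3) = 3
mincoin(4) = min(1+mincoin(3)=1+3=4, 1+mincoin(0)=1+0=1) = 1
mincoin(5) = min(1+mincoin(4)=1+1=2, 1+mincoin(1)=1+1=2, 1+mincoin(0)=1+0=1) = 1
mincoin(6) = min(1+mincoin(5)=1+1=2, 1+mincoin(2)=1+2=3, 1+mincoin(1)=1+1=2) = 2
mincoin(7) = min(1+mincoin(6)=1+2=3, 1+mincoin(3)=1+3=4, 1+mincoin(2)=1+2=3) = 3
mincoin(8) = min(1+mincoin(7)=1+3=4, 1+mincoin(4)=1+1=2, 1+mincoin(3)=1+3=4) = 2
mincoin(9) = min(1+mincoin(8)=1+2=3, 1+mincoin(5)=1+1=2, 1+mincoin(4)=1+1=2) = 2
mincoin(10) = min(1+mincoin(9)=1+2=3, 1+mincoin(6)=1+2=3, 1+mincoin(5)=1+1=2) = 2
mincoin(11) = min(1+mincoin(10)=1+2=3, 1+mincoin(7)=1+3=4, 1+mincoin(6)=1+2=3) = 3
mincoin(12) = min(1+mincoin(11)=1+3=4, 1+mincoin(8)=1+2=3, 1+mincoin(7)=1+3=4) = 3
mincoin(13) = min(1+mincoin(12)=1+3=4, 1+mincoin(9)=1+2=3, 1+mincoin(8)=1+2=3, 1+mincoin(0)=1+0=1) = 1
mincoin(14) = min(1+mincoin(13)=1+1=2, 1+mincoin(10)=1+2=3, 1+mincoin(9)=1+2=3, 1+mincoin(1)=1+1=2) = 2
mincoin(15) = min(1+mincoin(14)=1+2=3, 1+mincoin(11)=1+3=4, 1+mincoin(10)=1+2=3, 1+mincoin(2)=1+2=3) = 3
mincoin(16) = min(1+mincoin(15)=1+3=4, 1+mincoin(12)=1+3=4, 1+mincoin(11)=1+3=4, 1+mincoin(3)=1+3=4) = 4
mincoin(17) = min(1+mincoin(16)=1+4=5, 1+mincoin(13)=1+1=2, 1+mincoin(12)=1+3=4, 1+mincoin(4)=1+1=2) = 2
mincoin(18) = min(1+mincoin(17)=1+2=3, 1+mincoin(14)=1+2=3, 1+mincoin(13)=1+1=2, 1+mincoin(5)=1+1=2) = 2
mincoin(19) = min(1+mincoin(18)=1+2=3, 1+mincoin(15)=1+3=4, 1+mincoin(14)=1+2=3, 1+mincoin(6)=1+2=3) = 3
mincoin(20) = min(1+mincoin(19)=1+3=4, 1+mincoin(16)=1+4=5, 1+mincoin(15)=1+3=4, 1+mincoin(7)=1+3=4) = 4
mincoin(21) = min(1+mincoin(20)=1+4=5, 1+mincoin(17)=1+2=3, 1+mincoin(16)=1+4=5, 1+mincoin(8)=1+2=3) = 3
mincoin(22) = min(1+mincoin(21)=1+3=4, 1+mincoin(18)=1+2=3, 1+mincoin(17)=1+2=3, 1+mincoin(9)=1+2=3) = 3
mincoin(23) = min(1+mincoin(22)=1+3=4, 1+mincoin(19)=1+3=4, 1+mincoin(18)=1+2=3, 1+mincoin(10)=1+2=3) = 3
mincoin(24) = min(1+mincoin(23)=1+3=4, 1+mincoin(20)=1+4=5, 1+mincoin(19)=1+3=4, 1+mincoin(11)=1+3=4) = 4
mincoin(25) = min(1+mincoin(24)=1+4=5, 1+mincoin(21)=1+3=4, 1+mincoin(20)=1+4=5, 1+mincoin(12)=1+3=4) = 4
mincoin(26) = min(1+mincoin(25)=1+4=5, 1+mincoin(22)=1+3=4, 1+mincoin(21)=1+3=4, 1+mincoin(13)=1+1=2) = 2
mincoin(27) = min(1+mincoin(26)=1+2=3, 1+mincoin(23)=1+3=4, 1+mincoin(22)=1+3=4, 1+mincoin(14)=1+2=3) = 3
mincoin(28) = min(1+mincoin(27)=1+3=4, 1+mincoin(24)=1+4=5, 1+mincoin(23)=1+3=4, 1+mincoin(15)=1+3=4) = 4
mincoin(29) = min(1+mincoin(28)=1+4=5, 1+mincoin(25)=1+4=5, 1+mincoin(24)=1+4=5, 1+mincoin(16)=1+4=5) = 5
mincoin(30) = min(1+mincoin(29)=1+5=6, 1+mincoin(26)=1+2=3, 1+mincoin(25)=1+4=5, 1+mincoin(17)=1+2=3) = 3
mincoin(31) = min(1+mincoin(30)=1+3=4, 1+mincoin(27)=1+3=4, 1+mincoin(26)=1+2=3, 1+mincoin(18)=1+2=3) = 3

3
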